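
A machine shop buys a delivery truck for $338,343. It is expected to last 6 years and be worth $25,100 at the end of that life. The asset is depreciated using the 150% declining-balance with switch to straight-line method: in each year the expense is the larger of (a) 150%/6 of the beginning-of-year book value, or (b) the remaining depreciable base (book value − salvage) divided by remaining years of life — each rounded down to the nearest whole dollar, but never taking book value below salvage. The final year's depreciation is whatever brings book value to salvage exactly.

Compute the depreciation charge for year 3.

$47,579

Depreciable base = $338,343 − $25,100 = $313,243.
Year 1: DB = ⌊$338,343 × 150%/6⌋ = $84,585; SL = ⌊$313,243/6⌋ = $52,207 → take DB $84,585. Book value $253,758.
Year 2: DB = ⌊$253,758 × 150%/6⌋ = $63,439; SL = ⌊$228,658/5⌋ = $45,731 → take DB $63,439. Book value $190,319.
Year 3: DB = ⌊$190,319 × 150%/6⌋ = $47,579; SL = ⌊$165,219/4⌋ = $41,304 → take DB $47,579. Book value $142,740.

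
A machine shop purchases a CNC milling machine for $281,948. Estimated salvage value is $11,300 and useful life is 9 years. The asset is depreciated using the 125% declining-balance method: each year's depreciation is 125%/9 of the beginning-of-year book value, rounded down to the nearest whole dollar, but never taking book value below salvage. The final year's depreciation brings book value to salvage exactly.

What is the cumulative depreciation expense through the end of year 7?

Depreciable base = $281,948 − $11,300 = $270,648.
Year 1: ⌊$281,948 × 125%/9⌋ = $39,159. Book value $242,789.
Year 2: ⌊$242,789 × 125%/9⌋ = $33,720. Book value $209,069.
Year 3: ⌊$209,069 × 125%/9⌋ = $29,037. Book value $180,032.
Year 4: ⌊$180,032 × 125%/9⌋ = $25,004. Book value $155,028.
Year 5: ⌊$155,028 × 125%/9⌋ = $21,531. Book value $133,497.
Year 6: ⌊$133,497 × 125%/9⌋ = $18,541. Book value $114,956.
Year 7: ⌊$114,956 × 125%/9⌋ = $15,966. Book value $98,990.
Accumulated through year 7 = $281,948 − $98,990 = $182,958.

$182,958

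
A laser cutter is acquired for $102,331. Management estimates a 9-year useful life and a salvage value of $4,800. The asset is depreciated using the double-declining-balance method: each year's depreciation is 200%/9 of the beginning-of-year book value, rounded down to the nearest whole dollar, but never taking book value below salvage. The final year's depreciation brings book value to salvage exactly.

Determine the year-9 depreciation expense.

$8,906

Depreciable base = $102,331 − $4,800 = $97,531.
Year 1: ⌊$102,331 × 200%/9⌋ = $22,740. Book value $79,591.
Year 2: ⌊$79,591 × 200%/9⌋ = $17,686. Book value $61,905.
Year 3: ⌊$61,905 × 200%/9⌋ = $13,756. Book value $48,149.
Year 4: ⌊$48,149 × 200%/9⌋ = $10,699. Book value $37,450.
Year 5: ⌊$37,450 × 200%/9⌋ = $8,322. Book value $29,128.
Year 6: ⌊$29,128 × 200%/9⌋ = $6,472. Book value $22,656.
Year 7: ⌊$22,656 × 200%/9⌋ = $5,034. Book value $17,622.
Year 8: ⌊$17,622 × 200%/9⌋ = $3,916. Book value $13,706.
Year 9 (final): $13,706 − $4,800 = $8,906. Book value $4,800.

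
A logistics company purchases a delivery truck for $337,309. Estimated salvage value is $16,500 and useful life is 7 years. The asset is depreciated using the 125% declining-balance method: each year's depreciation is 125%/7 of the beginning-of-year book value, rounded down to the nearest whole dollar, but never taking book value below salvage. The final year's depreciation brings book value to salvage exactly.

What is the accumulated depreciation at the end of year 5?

$211,160

Depreciable base = $337,309 − $16,500 = $320,809.
Year 1: ⌊$337,309 × 125%/7⌋ = $60,233. Book value $277,076.
Year 2: ⌊$277,076 × 125%/7⌋ = $49,477. Book value $227,599.
Year 3: ⌊$227,599 × 125%/7⌋ = $40,642. Book value $186,957.
Year 4: ⌊$186,957 × 125%/7⌋ = $33,385. Book value $153,572.
Year 5: ⌊$153,572 × 125%/7⌋ = $27,423. Book value $126,149.
Accumulated through year 5 = $337,309 − $126,149 = $211,160.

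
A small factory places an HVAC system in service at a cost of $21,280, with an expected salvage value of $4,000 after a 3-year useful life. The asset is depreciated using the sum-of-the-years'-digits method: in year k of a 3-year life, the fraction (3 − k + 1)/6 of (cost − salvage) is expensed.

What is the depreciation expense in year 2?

$5,760

Depreciable base = $21,280 − $4,000 = $17,280.
Sum of the years' digits = 3+2+1 = 6.
Year 1: $17,280 × 3/6 = $8,640. Book value $12,640.
Year 2: $17,280 × 2/6 = $5,760. Book value $6,880.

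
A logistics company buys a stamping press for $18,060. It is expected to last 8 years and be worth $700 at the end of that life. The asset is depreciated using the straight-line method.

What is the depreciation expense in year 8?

Depreciable base = $18,060 − $700 = $17,360.
Annual expense = $17,360 / 8 = $2,170.

$2,170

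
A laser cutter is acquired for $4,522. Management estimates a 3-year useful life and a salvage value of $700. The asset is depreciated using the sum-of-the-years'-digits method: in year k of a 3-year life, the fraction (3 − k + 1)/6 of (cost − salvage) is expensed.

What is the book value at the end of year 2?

Depreciable base = $4,522 − $700 = $3,822.
Sum of the years' digits = 3+2+1 = 6.
Year 1: $3,822 × 3/6 = $1,911. Book value $2,611.
Year 2: $3,822 × 2/6 = $1,274. Book value $1,337.

$1,337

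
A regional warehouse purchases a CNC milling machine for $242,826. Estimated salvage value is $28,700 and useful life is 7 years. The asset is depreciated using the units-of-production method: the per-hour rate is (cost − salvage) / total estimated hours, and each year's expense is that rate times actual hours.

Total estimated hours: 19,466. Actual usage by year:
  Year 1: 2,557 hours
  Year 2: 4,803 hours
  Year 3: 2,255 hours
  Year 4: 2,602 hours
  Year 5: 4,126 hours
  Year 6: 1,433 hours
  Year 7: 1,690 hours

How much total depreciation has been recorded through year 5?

$179,773

Depreciable base = $242,826 − $28,700 = $214,126.
Rate = $214,126 / 19,466 hours = $11 per hour.
Year 1: 2,557 × $11 = $28,127. Book value $214,699.
Year 2: 4,803 × $11 = $52,833. Book value $161,866.
Year 3: 2,255 × $11 = $24,805. Book value $137,061.
Year 4: 2,602 × $11 = $28,622. Book value $108,439.
Year 5: 4,126 × $11 = $45,386. Book value $63,053.
Accumulated through year 5 = $242,826 − $63,053 = $179,773.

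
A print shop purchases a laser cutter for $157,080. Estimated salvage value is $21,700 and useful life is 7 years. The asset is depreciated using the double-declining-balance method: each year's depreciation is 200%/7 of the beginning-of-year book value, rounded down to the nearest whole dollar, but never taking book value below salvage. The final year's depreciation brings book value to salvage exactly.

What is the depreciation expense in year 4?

Depreciable base = $157,080 − $21,700 = $135,380.
Year 1: ⌊$157,080 × 200%/7⌋ = $44,880. Book value $112,200.
Year 2: ⌊$112,200 × 200%/7⌋ = $32,057. Book value $80,143.
Year 3: ⌊$80,143 × 200%/7⌋ = $22,898. Book value $57,245.
Year 4: ⌊$57,245 × 200%/7⌋ = $16,355. Book value $40,890.

$16,355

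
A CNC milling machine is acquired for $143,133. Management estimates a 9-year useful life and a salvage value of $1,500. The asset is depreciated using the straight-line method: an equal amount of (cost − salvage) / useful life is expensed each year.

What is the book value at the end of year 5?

$64,448

Depreciable base = $143,133 − $1,500 = $141,633.
Annual expense = $141,633 / 9 = $15,737.
End of year 1: book value $127,396.
End of year 2: book value $111,659.
End of year 3: book value $95,922.
End of year 4: book value $80,185.
End of year 5: book value $64,448.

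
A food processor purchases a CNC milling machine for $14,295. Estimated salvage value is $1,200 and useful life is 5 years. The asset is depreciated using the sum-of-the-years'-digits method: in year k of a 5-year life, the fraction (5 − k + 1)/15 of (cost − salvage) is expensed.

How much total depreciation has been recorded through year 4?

Depreciable base = $14,295 − $1,200 = $13,095.
Sum of the years' digits = 5+4+3+2+1 = 15.
Year 1: $13,095 × 5/15 = $4,365. Book value $9,930.
Year 2: $13,095 × 4/15 = $3,492. Book value $6,438.
Year 3: $13,095 × 3/15 = $2,619. Book value $3,819.
Year 4: $13,095 × 2/15 = $1,746. Book value $2,073.
Accumulated through year 4 = $14,295 − $2,073 = $12,222.

$12,222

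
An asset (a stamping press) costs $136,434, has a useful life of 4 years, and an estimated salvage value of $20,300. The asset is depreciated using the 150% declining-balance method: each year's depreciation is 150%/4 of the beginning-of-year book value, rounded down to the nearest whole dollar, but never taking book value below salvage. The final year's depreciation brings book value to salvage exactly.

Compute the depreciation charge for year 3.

$19,985

Depreciable base = $136,434 − $20,300 = $116,134.
Year 1: ⌊$136,434 × 150%/4⌋ = $51,162. Book value $85,272.
Year 2: ⌊$85,272 × 150%/4⌋ = $31,977. Book value $53,295.
Year 3: ⌊$53,295 × 150%/4⌋ = $19,985. Book value $33,310.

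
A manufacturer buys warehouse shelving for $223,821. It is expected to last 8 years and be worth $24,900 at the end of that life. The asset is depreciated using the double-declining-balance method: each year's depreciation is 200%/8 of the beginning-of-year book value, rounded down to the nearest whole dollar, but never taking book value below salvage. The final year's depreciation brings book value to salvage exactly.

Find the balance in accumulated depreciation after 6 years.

Depreciable base = $223,821 − $24,900 = $198,921.
Year 1: ⌊$223,821 × 200%/8⌋ = $55,955. Book value $167,866.
Year 2: ⌊$167,866 × 200%/8⌋ = $41,966. Book value $125,900.
Year 3: ⌊$125,900 × 200%/8⌋ = $31,475. Book value $94,425.
Year 4: ⌊$94,425 × 200%/8⌋ = $23,606. Book value $70,819.
Year 5: ⌊$70,819 × 200%/8⌋ = $17,704. Book value $53,115.
Year 6: ⌊$53,115 × 200%/8⌋ = $13,278. Book value $39,837.
Accumulated through year 6 = $223,821 − $39,837 = $183,984.

$183,984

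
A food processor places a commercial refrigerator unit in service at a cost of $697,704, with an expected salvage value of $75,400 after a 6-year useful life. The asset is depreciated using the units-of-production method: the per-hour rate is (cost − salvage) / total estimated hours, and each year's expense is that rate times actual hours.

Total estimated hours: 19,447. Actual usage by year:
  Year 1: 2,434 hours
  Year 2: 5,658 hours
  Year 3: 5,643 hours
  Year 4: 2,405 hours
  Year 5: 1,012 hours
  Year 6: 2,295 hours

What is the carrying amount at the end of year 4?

$181,224

Depreciable base = $697,704 − $75,400 = $622,304.
Rate = $622,304 / 19,447 hours = $32 per hour.
Year 1: 2,434 × $32 = $77,888. Book value $619,816.
Year 2: 5,658 × $32 = $181,056. Book value $438,760.
Year 3: 5,643 × $32 = $180,576. Book value $258,184.
Year 4: 2,405 × $32 = $76,960. Book value $181,224.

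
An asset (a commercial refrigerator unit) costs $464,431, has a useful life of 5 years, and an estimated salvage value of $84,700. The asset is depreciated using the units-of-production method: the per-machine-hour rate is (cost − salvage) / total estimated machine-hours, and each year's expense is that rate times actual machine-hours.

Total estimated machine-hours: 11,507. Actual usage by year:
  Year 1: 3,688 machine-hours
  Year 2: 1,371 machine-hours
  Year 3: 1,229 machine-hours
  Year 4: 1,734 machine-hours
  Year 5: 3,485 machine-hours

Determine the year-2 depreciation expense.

Depreciable base = $464,431 − $84,700 = $379,731.
Rate = $379,731 / 11,507 machine-hours = $33 per machine-hour.
Year 1: 3,688 × $33 = $121,704. Book value $342,727.
Year 2: 1,371 × $33 = $45,243. Book value $297,484.

$45,243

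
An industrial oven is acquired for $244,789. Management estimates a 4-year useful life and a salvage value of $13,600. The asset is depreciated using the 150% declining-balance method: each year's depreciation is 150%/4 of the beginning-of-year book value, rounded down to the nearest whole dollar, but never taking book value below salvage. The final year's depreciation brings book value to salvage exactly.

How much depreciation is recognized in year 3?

Depreciable base = $244,789 − $13,600 = $231,189.
Year 1: ⌊$244,789 × 150%/4⌋ = $91,795. Book value $152,994.
Year 2: ⌊$152,994 × 150%/4⌋ = $57,372. Book value $95,622.
Year 3: ⌊$95,622 × 150%/4⌋ = $35,858. Book value $59,764.

$35,858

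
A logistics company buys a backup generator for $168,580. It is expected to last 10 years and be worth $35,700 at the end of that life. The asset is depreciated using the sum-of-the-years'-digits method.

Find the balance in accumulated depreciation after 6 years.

Depreciable base = $168,580 − $35,700 = $132,880.
Sum of the years' digits = 10+9+8+7+6+5+4+3+2+1 = 55.
Year 1: $132,880 × 10/55 = $24,160. Book value $144,420.
Year 2: $132,880 × 9/55 = $21,744. Book value $122,676.
Year 3: $132,880 × 8/55 = $19,328. Book value $103,348.
Year 4: $132,880 × 7/55 = $16,912. Book value $86,436.
Year 5: $132,880 × 6/55 = $14,496. Book value $71,940.
Year 6: $132,880 × 5/55 = $12,080. Book value $59,860.
Accumulated through year 6 = $168,580 − $59,860 = $108,720.

$108,720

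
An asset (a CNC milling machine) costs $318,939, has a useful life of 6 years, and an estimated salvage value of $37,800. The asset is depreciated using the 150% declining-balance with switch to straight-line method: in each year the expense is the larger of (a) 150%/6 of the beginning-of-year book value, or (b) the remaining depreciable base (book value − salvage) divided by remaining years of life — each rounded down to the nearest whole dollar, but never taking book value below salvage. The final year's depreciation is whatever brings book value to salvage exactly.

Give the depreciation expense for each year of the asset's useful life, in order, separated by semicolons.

$79,734; $59,801; $44,851; $33,638; $31,557; $31,558

Depreciable base = $318,939 − $37,800 = $281,139.
Year 1: DB = ⌊$318,939 × 150%/6⌋ = $79,734; SL = ⌊$281,139/6⌋ = $46,856 → take DB $79,734. Book value $239,205.
Year 2: DB = ⌊$239,205 × 150%/6⌋ = $59,801; SL = ⌊$201,405/5⌋ = $40,281 → take DB $59,801. Book value $179,404.
Year 3: DB = ⌊$179,404 × 150%/6⌋ = $44,851; SL = ⌊$141,604/4⌋ = $35,401 → take DB $44,851. Book value $134,553.
Year 4: DB = ⌊$134,553 × 150%/6⌋ = $33,638; SL = ⌊$96,753/3⌋ = $32,251 → take DB $33,638. Book value $100,915.
Year 5: DB = ⌊$100,915 × 150%/6⌋ = $25,228; SL = ⌊$63,115/2⌋ = $31,557 → take SL $31,557. Book value $69,358.
Year 6 (final): $69,358 − $37,800 = $31,558. Book value $37,800.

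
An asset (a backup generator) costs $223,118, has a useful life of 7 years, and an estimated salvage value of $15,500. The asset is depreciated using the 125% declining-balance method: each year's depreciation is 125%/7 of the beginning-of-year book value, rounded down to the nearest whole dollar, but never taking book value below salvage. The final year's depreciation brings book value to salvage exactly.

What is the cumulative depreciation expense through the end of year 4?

Depreciable base = $223,118 − $15,500 = $207,618.
Year 1: ⌊$223,118 × 125%/7⌋ = $39,842. Book value $183,276.
Year 2: ⌊$183,276 × 125%/7⌋ = $32,727. Book value $150,549.
Year 3: ⌊$150,549 × 125%/7⌋ = $26,883. Book value $123,666.
Year 4: ⌊$123,666 × 125%/7⌋ = $22,083. Book value $101,583.
Accumulated through year 4 = $223,118 − $101,583 = $121,535.

$121,535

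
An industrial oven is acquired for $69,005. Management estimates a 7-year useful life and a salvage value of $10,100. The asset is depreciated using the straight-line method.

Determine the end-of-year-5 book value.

$26,930

Depreciable base = $69,005 − $10,100 = $58,905.
Annual expense = $58,905 / 7 = $8,415.
End of year 1: book value $60,590.
End of year 2: book value $52,175.
End of year 3: book value $43,760.
End of year 4: book value $35,345.
End of year 5: book value $26,930.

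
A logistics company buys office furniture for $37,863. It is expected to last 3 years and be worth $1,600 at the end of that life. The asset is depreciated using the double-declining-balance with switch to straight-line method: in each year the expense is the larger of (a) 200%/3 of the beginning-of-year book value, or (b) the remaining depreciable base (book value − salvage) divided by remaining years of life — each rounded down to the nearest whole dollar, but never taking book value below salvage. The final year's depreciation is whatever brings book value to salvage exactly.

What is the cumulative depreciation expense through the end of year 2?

$33,656

Depreciable base = $37,863 − $1,600 = $36,263.
Year 1: DB = ⌊$37,863 × 200%/3⌋ = $25,242; SL = ⌊$36,263/3⌋ = $12,087 → take DB $25,242. Book value $12,621.
Year 2: DB = ⌊$12,621 × 200%/3⌋ = $8,414; SL = ⌊$11,021/2⌋ = $5,510 → take DB $8,414. Book value $4,207.
Accumulated through year 2 = $37,863 − $4,207 = $33,656.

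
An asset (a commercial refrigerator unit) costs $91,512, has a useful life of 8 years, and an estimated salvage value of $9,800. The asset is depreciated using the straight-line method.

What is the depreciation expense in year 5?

Depreciable base = $91,512 − $9,800 = $81,712.
Annual expense = $81,712 / 8 = $10,214.

$10,214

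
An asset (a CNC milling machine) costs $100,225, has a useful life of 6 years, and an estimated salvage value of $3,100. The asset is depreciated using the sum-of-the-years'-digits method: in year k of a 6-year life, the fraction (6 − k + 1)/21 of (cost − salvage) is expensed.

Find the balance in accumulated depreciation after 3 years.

$69,375

Depreciable base = $100,225 − $3,100 = $97,125.
Sum of the years' digits = 6+5+4+3+2+1 = 21.
Year 1: $97,125 × 6/21 = $27,750. Book value $72,475.
Year 2: $97,125 × 5/21 = $23,125. Book value $49,350.
Year 3: $97,125 × 4/21 = $18,500. Book value $30,850.
Accumulated through year 3 = $100,225 − $30,850 = $69,375.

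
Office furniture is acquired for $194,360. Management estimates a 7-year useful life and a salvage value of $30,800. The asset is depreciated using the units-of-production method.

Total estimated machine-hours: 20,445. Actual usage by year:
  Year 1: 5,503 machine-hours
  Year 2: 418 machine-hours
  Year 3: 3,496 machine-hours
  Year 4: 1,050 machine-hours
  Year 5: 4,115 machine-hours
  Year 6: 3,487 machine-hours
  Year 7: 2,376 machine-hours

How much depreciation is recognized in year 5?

Depreciable base = $194,360 − $30,800 = $163,560.
Rate = $163,560 / 20,445 machine-hours = $8 per machine-hour.
Year 1: 5,503 × $8 = $44,024. Book value $150,336.
Year 2: 418 × $8 = $3,344. Book value $146,992.
Year 3: 3,496 × $8 = $27,968. Book value $119,024.
Year 4: 1,050 × $8 = $8,400. Book value $110,624.
Year 5: 4,115 × $8 = $32,920. Book value $77,704.

$32,920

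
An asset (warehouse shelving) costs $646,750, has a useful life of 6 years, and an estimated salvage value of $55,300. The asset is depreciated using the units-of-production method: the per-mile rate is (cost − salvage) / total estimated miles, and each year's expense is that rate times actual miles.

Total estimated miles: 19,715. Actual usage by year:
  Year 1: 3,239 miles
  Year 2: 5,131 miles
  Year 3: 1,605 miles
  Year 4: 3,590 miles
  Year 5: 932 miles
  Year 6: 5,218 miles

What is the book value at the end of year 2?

$395,650

Depreciable base = $646,750 − $55,300 = $591,450.
Rate = $591,450 / 19,715 miles = $30 per mile.
Year 1: 3,239 × $30 = $97,170. Book value $549,580.
Year 2: 5,131 × $30 = $153,930. Book value $395,650.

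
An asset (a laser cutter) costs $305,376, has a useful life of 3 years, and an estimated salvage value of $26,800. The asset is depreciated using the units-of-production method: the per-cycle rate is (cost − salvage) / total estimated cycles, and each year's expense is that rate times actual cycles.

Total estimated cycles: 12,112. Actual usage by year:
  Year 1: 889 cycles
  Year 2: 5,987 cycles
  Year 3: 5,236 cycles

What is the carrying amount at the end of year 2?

Depreciable base = $305,376 − $26,800 = $278,576.
Rate = $278,576 / 12,112 cycles = $23 per cycle.
Year 1: 889 × $23 = $20,447. Book value $284,929.
Year 2: 5,987 × $23 = $137,701. Book value $147,228.

$147,228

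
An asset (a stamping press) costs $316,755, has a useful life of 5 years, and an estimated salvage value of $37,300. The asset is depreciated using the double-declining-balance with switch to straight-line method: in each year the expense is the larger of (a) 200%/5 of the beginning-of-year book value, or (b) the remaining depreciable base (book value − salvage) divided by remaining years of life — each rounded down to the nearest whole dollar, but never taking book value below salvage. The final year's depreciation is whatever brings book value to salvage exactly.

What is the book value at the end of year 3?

$68,420

Depreciable base = $316,755 − $37,300 = $279,455.
Year 1: DB = ⌊$316,755 × 200%/5⌋ = $126,702; SL = ⌊$279,455/5⌋ = $55,891 → take DB $126,702. Book value $190,053.
Year 2: DB = ⌊$190,053 × 200%/5⌋ = $76,021; SL = ⌊$152,753/4⌋ = $38,188 → take DB $76,021. Book value $114,032.
Year 3: DB = ⌊$114,032 × 200%/5⌋ = $45,612; SL = ⌊$76,732/3⌋ = $25,577 → take DB $45,612. Book value $68,420.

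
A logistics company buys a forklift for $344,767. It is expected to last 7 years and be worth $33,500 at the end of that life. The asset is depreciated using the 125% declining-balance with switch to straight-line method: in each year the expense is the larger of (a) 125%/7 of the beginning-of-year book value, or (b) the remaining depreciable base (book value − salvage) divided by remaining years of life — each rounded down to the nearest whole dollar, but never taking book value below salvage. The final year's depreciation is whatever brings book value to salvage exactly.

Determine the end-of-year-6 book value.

$72,898

Depreciable base = $344,767 − $33,500 = $311,267.
Year 1: DB = ⌊$344,767 × 125%/7⌋ = $61,565; SL = ⌊$311,267/7⌋ = $44,466 → take DB $61,565. Book value $283,202.
Year 2: DB = ⌊$283,202 × 125%/7⌋ = $50,571; SL = ⌊$249,702/6⌋ = $41,617 → take DB $50,571. Book value $232,631.
Year 3: DB = ⌊$232,631 × 125%/7⌋ = $41,541; SL = ⌊$199,131/5⌋ = $39,826 → take DB $41,541. Book value $191,090.
Year 4: DB = ⌊$191,090 × 125%/7⌋ = $34,123; SL = ⌊$157,590/4⌋ = $39,397 → take SL $39,397. Book value $151,693.
Year 5: DB = ⌊$151,693 × 125%/7⌋ = $27,088; SL = ⌊$118,193/3⌋ = $39,397 → take SL $39,397. Book value $112,296.
Year 6: DB = ⌊$112,296 × 125%/7⌋ = $20,052; SL = ⌊$78,796/2⌋ = $39,398 → take SL $39,398. Book value $72,898.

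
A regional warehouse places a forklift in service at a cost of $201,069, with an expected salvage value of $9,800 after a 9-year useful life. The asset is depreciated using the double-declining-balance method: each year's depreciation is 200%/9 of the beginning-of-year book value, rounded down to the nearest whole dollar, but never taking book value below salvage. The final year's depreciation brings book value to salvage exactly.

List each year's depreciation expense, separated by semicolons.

$44,682; $34,752; $27,030; $21,023; $16,351; $12,718; $9,891; $7,693; $17,129

Depreciable base = $201,069 − $9,800 = $191,269.
Year 1: ⌊$201,069 × 200%/9⌋ = $44,682. Book value $156,387.
Year 2: ⌊$156,387 × 200%/9⌋ = $34,752. Book value $121,635.
Year 3: ⌊$121,635 × 200%/9⌋ = $27,030. Book value $94,605.
Year 4: ⌊$94,605 × 200%/9⌋ = $21,023. Book value $73,582.
Year 5: ⌊$73,582 × 200%/9⌋ = $16,351. Book value $57,231.
Year 6: ⌊$57,231 × 200%/9⌋ = $12,718. Book value $44,513.
Year 7: ⌊$44,513 × 200%/9⌋ = $9,891. Book value $34,622.
Year 8: ⌊$34,622 × 200%/9⌋ = $7,693. Book value $26,929.
Year 9 (final): $26,929 − $9,800 = $17,129. Book value $9,800.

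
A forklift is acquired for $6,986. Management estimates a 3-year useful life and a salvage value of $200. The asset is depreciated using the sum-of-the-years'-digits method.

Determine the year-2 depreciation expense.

Depreciable base = $6,986 − $200 = $6,786.
Sum of the years' digits = 3+2+1 = 6.
Year 1: $6,786 × 3/6 = $3,393. Book value $3,593.
Year 2: $6,786 × 2/6 = $2,262. Book value $1,331.

$2,262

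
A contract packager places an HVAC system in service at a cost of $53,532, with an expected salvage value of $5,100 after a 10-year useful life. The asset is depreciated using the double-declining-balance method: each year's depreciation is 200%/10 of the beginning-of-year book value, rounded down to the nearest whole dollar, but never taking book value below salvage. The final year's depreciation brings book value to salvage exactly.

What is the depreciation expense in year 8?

$2,245

Depreciable base = $53,532 − $5,100 = $48,432.
Year 1: ⌊$53,532 × 200%/10⌋ = $10,706. Book value $42,826.
Year 2: ⌊$42,826 × 200%/10⌋ = $8,565. Book value $34,261.
Year 3: ⌊$34,261 × 200%/10⌋ = $6,852. Book value $27,409.
Year 4: ⌊$27,409 × 200%/10⌋ = $5,481. Book value $21,928.
Year 5: ⌊$21,928 × 200%/10⌋ = $4,385. Book value $17,543.
Year 6: ⌊$17,543 × 200%/10⌋ = $3,508. Book value $14,035.
Year 7: ⌊$14,035 × 200%/10⌋ = $2,807. Book value $11,228.
Year 8: ⌊$11,228 × 200%/10⌋ = $2,245. Book value $8,983.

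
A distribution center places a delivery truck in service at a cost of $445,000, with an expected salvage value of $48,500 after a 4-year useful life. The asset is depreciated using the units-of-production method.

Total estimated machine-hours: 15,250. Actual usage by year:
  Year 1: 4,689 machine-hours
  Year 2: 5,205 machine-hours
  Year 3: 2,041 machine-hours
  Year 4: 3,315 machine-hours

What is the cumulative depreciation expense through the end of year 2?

Depreciable base = $445,000 − $48,500 = $396,500.
Rate = $396,500 / 15,250 machine-hours = $26 per machine-hour.
Year 1: 4,689 × $26 = $121,914. Book value $323,086.
Year 2: 5,205 × $26 = $135,330. Book value $187,756.
Accumulated through year 2 = $445,000 − $187,756 = $257,244.

$257,244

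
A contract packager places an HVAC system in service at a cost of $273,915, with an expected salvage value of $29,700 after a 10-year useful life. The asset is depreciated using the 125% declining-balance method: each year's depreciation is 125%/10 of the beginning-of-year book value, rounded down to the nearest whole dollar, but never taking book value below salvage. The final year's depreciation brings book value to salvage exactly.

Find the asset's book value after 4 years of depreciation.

Depreciable base = $273,915 − $29,700 = $244,215.
Year 1: ⌊$273,915 × 125%/10⌋ = $34,239. Book value $239,676.
Year 2: ⌊$239,676 × 125%/10⌋ = $29,959. Book value $209,717.
Year 3: ⌊$209,717 × 125%/10⌋ = $26,214. Book value $183,503.
Year 4: ⌊$183,503 × 125%/10⌋ = $22,937. Book value $160,566.

$160,566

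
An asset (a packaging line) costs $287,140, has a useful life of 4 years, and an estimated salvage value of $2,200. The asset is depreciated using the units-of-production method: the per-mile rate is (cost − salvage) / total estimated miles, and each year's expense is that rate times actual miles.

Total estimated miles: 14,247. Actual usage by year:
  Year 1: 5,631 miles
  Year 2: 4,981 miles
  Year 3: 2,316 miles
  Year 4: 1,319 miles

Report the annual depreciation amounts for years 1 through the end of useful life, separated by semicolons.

$112,620; $99,620; $46,320; $26,380

Depreciable base = $287,140 − $2,200 = $284,940.
Rate = $284,940 / 14,247 miles = $20 per mile.
Year 1: 5,631 × $20 = $112,620. Book value $174,520.
Year 2: 4,981 × $20 = $99,620. Book value $74,900.
Year 3: 2,316 × $20 = $46,320. Book value $28,580.
Year 4: 1,319 × $20 = $26,380. Book value $2,200.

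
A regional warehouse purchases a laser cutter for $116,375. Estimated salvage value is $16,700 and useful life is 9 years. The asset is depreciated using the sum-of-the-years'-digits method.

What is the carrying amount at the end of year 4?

$49,925

Depreciable base = $116,375 − $16,700 = $99,675.
Sum of the years' digits = 9+8+7+6+5+4+3+2+1 = 45.
Year 1: $99,675 × 9/45 = $19,935. Book value $96,440.
Year 2: $99,675 × 8/45 = $17,720. Book value $78,720.
Year 3: $99,675 × 7/45 = $15,505. Book value $63,215.
Year 4: $99,675 × 6/45 = $13,290. Book value $49,925.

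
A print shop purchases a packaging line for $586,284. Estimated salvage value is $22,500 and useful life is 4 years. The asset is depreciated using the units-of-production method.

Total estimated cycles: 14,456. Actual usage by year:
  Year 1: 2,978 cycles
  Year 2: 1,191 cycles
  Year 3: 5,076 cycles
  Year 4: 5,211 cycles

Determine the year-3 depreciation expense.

Depreciable base = $586,284 − $22,500 = $563,784.
Rate = $563,784 / 14,456 cycles = $39 per cycle.
Year 1: 2,978 × $39 = $116,142. Book value $470,142.
Year 2: 1,191 × $39 = $46,449. Book value $423,693.
Year 3: 5,076 × $39 = $197,964. Book value $225,729.

$197,964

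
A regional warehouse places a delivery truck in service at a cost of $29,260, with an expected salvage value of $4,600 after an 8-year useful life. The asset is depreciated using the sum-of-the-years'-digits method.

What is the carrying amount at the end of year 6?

$6,655

Depreciable base = $29,260 − $4,600 = $24,660.
Sum of the years' digits = 8+7+6+5+4+3+2+1 = 36.
Year 1: $24,660 × 8/36 = $5,480. Book value $23,780.
Year 2: $24,660 × 7/36 = $4,795. Book value $18,985.
Year 3: $24,660 × 6/36 = $4,110. Book value $14,875.
Year 4: $24,660 × 5/36 = $3,425. Book value $11,450.
Year 5: $24,660 × 4/36 = $2,740. Book value $8,710.
Year 6: $24,660 × 3/36 = $2,055. Book value $6,655.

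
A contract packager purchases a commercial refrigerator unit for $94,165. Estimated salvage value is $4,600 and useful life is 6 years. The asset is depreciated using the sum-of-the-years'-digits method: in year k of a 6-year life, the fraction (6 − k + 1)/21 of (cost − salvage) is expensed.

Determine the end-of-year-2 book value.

Depreciable base = $94,165 − $4,600 = $89,565.
Sum of the years' digits = 6+5+4+3+2+1 = 21.
Year 1: $89,565 × 6/21 = $25,590. Book value $68,575.
Year 2: $89,565 × 5/21 = $21,325. Book value $47,250.

$47,250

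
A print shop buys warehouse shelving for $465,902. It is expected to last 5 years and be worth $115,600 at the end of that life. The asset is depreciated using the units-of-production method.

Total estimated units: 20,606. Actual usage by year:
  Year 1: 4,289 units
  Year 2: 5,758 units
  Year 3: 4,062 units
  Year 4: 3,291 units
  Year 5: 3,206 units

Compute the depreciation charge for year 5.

$54,502

Depreciable base = $465,902 − $115,600 = $350,302.
Rate = $350,302 / 20,606 units = $17 per unit.
Year 1: 4,289 × $17 = $72,913. Book value $392,989.
Year 2: 5,758 × $17 = $97,886. Book value $295,103.
Year 3: 4,062 × $17 = $69,054. Book value $226,049.
Year 4: 3,291 × $17 = $55,947. Book value $170,102.
Year 5: 3,206 × $17 = $54,502. Book value $115,600.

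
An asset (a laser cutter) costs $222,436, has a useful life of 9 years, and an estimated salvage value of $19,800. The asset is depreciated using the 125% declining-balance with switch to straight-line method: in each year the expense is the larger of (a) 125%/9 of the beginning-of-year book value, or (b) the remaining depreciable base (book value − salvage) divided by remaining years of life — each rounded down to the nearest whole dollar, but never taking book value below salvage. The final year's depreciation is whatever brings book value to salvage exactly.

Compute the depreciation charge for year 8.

$20,372

Depreciable base = $222,436 − $19,800 = $202,636.
Year 1: DB = ⌊$222,436 × 125%/9⌋ = $30,893; SL = ⌊$202,636/9⌋ = $22,515 → take DB $30,893. Book value $191,543.
Year 2: DB = ⌊$191,543 × 125%/9⌋ = $26,603; SL = ⌊$171,743/8⌋ = $21,467 → take DB $26,603. Book value $164,940.
Year 3: DB = ⌊$164,940 × 125%/9⌋ = $22,908; SL = ⌊$145,140/7⌋ = $20,734 → take DB $22,908. Book value $142,032.
Year 4: DB = ⌊$142,032 × 125%/9⌋ = $19,726; SL = ⌊$122,232/6⌋ = $20,372 → take SL $20,372. Book value $121,660.
Year 5: DB = ⌊$121,660 × 125%/9⌋ = $16,897; SL = ⌊$101,860/5⌋ = $20,372 → take SL $20,372. Book value $101,288.
Year 6: DB = ⌊$101,288 × 125%/9⌋ = $14,067; SL = ⌊$81,488/4⌋ = $20,372 → take SL $20,372. Book value $80,916.
Year 7: DB = ⌊$80,916 × 125%/9⌋ = $11,238; SL = ⌊$61,116/3⌋ = $20,372 → take SL $20,372. Book value $60,544.
Year 8: DB = ⌊$60,544 × 125%/9⌋ = $8,408; SL = ⌊$40,744/2⌋ = $20,372 → take SL $20,372. Book value $40,172.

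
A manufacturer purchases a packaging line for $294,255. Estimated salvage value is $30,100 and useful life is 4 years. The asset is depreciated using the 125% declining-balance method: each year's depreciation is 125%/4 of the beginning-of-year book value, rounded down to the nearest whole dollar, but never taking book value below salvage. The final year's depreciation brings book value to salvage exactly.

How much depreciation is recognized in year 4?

Depreciable base = $294,255 − $30,100 = $264,155.
Year 1: ⌊$294,255 × 125%/4⌋ = $91,954. Book value $202,301.
Year 2: ⌊$202,301 × 125%/4⌋ = $63,219. Book value $139,082.
Year 3: ⌊$139,082 × 125%/4⌋ = $43,463. Book value $95,619.
Year 4 (final): $95,619 − $30,100 = $65,519. Book value $30,100.

$65,519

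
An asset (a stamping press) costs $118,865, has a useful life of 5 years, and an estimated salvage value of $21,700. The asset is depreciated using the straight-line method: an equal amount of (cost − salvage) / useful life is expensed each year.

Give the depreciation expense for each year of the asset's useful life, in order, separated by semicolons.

$19,433; $19,433; $19,433; $19,433; $19,433

Depreciable base = $118,865 − $21,700 = $97,165.
Annual expense = $97,165 / 5 = $19,433.
End of year 1: book value $99,432.
End of year 2: book value $79,999.
End of year 3: book value $60,566.
End of year 4: book value $41,133.
End of year 5: book value $21,700.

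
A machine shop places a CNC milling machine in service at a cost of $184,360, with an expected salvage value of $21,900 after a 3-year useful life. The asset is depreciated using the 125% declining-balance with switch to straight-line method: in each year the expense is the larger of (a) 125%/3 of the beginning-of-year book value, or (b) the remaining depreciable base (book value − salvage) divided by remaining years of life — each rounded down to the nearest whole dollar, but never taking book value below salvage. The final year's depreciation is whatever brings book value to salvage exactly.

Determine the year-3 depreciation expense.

Depreciable base = $184,360 − $21,900 = $162,460.
Year 1: DB = ⌊$184,360 × 125%/3⌋ = $76,816; SL = ⌊$162,460/3⌋ = $54,153 → take DB $76,816. Book value $107,544.
Year 2: DB = ⌊$107,544 × 125%/3⌋ = $44,810; SL = ⌊$85,644/2⌋ = $42,822 → take DB $44,810. Book value $62,734.
Year 3 (final): $62,734 − $21,900 = $40,834. Book value $21,900.

$40,834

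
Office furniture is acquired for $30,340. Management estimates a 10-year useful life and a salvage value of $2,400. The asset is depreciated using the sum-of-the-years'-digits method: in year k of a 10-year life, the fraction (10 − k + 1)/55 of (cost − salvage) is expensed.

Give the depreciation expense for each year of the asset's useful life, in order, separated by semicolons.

Depreciable base = $30,340 − $2,400 = $27,940.
Sum of the years' digits = 10+9+8+7+6+5+4+3+2+1 = 55.
Year 1: $27,940 × 10/55 = $5,080. Book value $25,260.
Year 2: $27,940 × 9/55 = $4,572. Book value $20,688.
Year 3: $27,940 × 8/55 = $4,064. Book value $16,624.
Year 4: $27,940 × 7/55 = $3,556. Book value $13,068.
Year 5: $27,940 × 6/55 = $3,048. Book value $10,020.
Year 6: $27,940 × 5/55 = $2,540. Book value $7,480.
Year 7: $27,940 × 4/55 = $2,032. Book value $5,448.
Year 8: $27,940 × 3/55 = $1,524. Book value $3,924.
Year 9: $27,940 × 2/55 = $1,016. Book value $2,908.
Year 10: $27,940 × 1/55 = $508. Book value $2,400.

$5,080; $4,572; $4,064; $3,556; $3,048; $2,540; $2,032; $1,524; $1,016; $508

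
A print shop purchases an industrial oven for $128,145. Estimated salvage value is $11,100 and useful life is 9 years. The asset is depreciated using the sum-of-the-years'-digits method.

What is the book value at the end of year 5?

Depreciable base = $128,145 − $11,100 = $117,045.
Sum of the years' digits = 9+8+7+6+5+4+3+2+1 = 45.
Year 1: $117,045 × 9/45 = $23,409. Book value $104,736.
Year 2: $117,045 × 8/45 = $20,808. Book value $83,928.
Year 3: $117,045 × 7/45 = $18,207. Book value $65,721.
Year 4: $117,045 × 6/45 = $15,606. Book value $50,115.
Year 5: $117,045 × 5/45 = $13,005. Book value $37,110.

$37,110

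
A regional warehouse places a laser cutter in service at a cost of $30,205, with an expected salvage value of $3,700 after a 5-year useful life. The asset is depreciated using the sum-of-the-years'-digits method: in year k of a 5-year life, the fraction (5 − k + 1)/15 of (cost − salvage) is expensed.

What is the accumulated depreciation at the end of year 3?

$21,204

Depreciable base = $30,205 − $3,700 = $26,505.
Sum of the years' digits = 5+4+3+2+1 = 15.
Year 1: $26,505 × 5/15 = $8,835. Book value $21,370.
Year 2: $26,505 × 4/15 = $7,068. Book value $14,302.
Year 3: $26,505 × 3/15 = $5,301. Book value $9,001.
Accumulated through year 3 = $30,205 − $9,001 = $21,204.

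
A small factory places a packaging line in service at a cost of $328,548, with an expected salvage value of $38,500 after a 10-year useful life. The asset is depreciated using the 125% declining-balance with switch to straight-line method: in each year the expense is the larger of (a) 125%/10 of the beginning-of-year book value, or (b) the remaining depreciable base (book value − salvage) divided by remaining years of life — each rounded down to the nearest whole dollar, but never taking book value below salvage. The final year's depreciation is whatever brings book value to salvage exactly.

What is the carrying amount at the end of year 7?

$115,546

Depreciable base = $328,548 − $38,500 = $290,048.
Year 1: DB = ⌊$328,548 × 125%/10⌋ = $41,068; SL = ⌊$290,048/10⌋ = $29,004 → take DB $41,068. Book value $287,480.
Year 2: DB = ⌊$287,480 × 125%/10⌋ = $35,935; SL = ⌊$248,980/9⌋ = $27,664 → take DB $35,935. Book value $251,545.
Year 3: DB = ⌊$251,545 × 125%/10⌋ = $31,443; SL = ⌊$213,045/8⌋ = $26,630 → take DB $31,443. Book value $220,102.
Year 4: DB = ⌊$220,102 × 125%/10⌋ = $27,512; SL = ⌊$181,602/7⌋ = $25,943 → take DB $27,512. Book value $192,590.
Year 5: DB = ⌊$192,590 × 125%/10⌋ = $24,073; SL = ⌊$154,090/6⌋ = $25,681 → take SL $25,681. Book value $166,909.
Year 6: DB = ⌊$166,909 × 125%/10⌋ = $20,863; SL = ⌊$128,409/5⌋ = $25,681 → take SL $25,681. Book value $141,228.
Year 7: DB = ⌊$141,228 × 125%/10⌋ = $17,653; SL = ⌊$102,728/4⌋ = $25,682 → take SL $25,682. Book value $115,546.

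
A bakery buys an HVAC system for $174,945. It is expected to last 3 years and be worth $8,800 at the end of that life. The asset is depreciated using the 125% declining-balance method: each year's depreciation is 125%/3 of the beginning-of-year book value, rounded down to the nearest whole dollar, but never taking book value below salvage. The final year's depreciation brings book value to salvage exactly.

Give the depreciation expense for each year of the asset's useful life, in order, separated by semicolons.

Depreciable base = $174,945 − $8,800 = $166,145.
Year 1: ⌊$174,945 × 125%/3⌋ = $72,893. Book value $102,052.
Year 2: ⌊$102,052 × 125%/3⌋ = $42,521. Book value $59,531.
Year 3 (final): $59,531 − $8,800 = $50,731. Book value $8,800.

$72,893; $42,521; $50,731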